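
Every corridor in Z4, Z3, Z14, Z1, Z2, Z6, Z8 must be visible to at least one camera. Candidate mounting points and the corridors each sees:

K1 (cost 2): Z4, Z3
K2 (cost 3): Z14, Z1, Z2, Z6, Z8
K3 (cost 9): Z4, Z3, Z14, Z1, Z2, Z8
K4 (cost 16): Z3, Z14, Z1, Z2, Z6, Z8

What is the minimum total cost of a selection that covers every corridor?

K1, K2 cover every corridor at cost 2 + 3 = 5.
Any cover uses at least 2 camera mounts; among all covering selections none totals below 5.

5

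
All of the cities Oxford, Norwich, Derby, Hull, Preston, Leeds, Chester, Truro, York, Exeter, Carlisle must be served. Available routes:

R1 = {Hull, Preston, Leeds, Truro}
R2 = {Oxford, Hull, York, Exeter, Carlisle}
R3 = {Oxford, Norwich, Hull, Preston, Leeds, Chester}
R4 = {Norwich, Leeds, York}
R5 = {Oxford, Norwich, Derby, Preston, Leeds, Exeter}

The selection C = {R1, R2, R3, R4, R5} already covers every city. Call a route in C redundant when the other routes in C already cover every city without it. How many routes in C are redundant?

Drop R1: Truro uncovered — not redundant.
Drop R2: Carlisle uncovered — not redundant.
Drop R3: Chester uncovered — not redundant.
Drop R4: the rest still cover every city — redundant.
Drop R5: Derby uncovered — not redundant.
1 redundant: R4.

1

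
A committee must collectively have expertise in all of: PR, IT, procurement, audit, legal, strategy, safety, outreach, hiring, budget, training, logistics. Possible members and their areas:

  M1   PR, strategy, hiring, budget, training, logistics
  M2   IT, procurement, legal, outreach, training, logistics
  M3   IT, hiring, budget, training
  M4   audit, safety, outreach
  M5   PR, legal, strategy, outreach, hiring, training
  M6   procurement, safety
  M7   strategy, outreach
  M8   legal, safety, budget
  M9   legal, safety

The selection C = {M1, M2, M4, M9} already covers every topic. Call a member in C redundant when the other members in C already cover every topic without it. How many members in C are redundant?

1

Drop M1: PR, strategy, hiring, budget uncovered — not redundant.
Drop M2: IT, procurement uncovered — not redundant.
Drop M4: audit uncovered — not redundant.
Drop M9: the rest still cover every topic — redundant.
1 redundant: M9.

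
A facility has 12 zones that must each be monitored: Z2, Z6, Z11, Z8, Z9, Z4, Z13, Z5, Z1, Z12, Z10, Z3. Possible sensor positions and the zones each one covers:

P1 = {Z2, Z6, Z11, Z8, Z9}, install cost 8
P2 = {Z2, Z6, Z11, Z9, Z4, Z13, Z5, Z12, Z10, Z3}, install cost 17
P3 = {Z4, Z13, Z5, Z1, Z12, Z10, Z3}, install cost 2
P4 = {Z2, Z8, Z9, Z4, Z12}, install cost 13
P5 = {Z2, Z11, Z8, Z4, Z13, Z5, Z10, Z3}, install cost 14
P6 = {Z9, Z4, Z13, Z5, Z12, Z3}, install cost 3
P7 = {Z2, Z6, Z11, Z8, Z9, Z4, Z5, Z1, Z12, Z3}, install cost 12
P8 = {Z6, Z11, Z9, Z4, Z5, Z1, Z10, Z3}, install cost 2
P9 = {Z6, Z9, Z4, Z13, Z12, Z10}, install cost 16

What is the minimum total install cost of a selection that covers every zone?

10

P1, P3 cover every zone at install cost 8 + 2 = 10.
Any cover uses at least 2 sensor positions; among all covering selections none totals below 10.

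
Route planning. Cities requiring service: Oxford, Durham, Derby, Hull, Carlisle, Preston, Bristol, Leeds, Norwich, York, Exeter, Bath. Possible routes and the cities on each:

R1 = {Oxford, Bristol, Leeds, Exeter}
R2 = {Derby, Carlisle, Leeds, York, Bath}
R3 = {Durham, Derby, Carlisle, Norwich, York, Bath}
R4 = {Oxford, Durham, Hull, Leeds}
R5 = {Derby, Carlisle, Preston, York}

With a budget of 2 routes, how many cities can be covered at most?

Choosing R1, R3 covers {Oxford, Durham, Derby, Carlisle, Bristol, Leeds, Norwich, York, Exeter, Bath} — 10 cities.
No choice of 2 routes does better; here Hull, Preston are left uncovered.

10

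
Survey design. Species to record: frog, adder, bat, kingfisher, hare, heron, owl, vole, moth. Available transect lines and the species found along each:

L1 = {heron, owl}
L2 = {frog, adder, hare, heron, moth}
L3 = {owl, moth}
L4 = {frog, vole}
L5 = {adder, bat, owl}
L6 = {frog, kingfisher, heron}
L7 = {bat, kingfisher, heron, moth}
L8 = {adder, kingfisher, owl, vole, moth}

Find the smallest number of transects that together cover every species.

3

L2, L5, L8 together cover {frog, adder, bat, kingfisher, hare, heron, owl, vole, moth} — every species.
No 2 of the 8 transects cover everything (all 28 pairs fall short), so 3 is minimum.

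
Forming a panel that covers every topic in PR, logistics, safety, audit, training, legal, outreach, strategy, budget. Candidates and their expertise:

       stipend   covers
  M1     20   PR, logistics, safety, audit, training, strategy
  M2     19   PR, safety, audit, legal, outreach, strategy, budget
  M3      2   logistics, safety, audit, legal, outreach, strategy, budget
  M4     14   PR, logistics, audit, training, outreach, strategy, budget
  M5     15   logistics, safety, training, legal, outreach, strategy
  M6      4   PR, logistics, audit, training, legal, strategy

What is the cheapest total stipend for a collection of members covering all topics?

6

M3, M6 cover every topic at stipend 2 + 4 = 6.
Any cover uses at least 2 members; among all covering selections none totals below 6.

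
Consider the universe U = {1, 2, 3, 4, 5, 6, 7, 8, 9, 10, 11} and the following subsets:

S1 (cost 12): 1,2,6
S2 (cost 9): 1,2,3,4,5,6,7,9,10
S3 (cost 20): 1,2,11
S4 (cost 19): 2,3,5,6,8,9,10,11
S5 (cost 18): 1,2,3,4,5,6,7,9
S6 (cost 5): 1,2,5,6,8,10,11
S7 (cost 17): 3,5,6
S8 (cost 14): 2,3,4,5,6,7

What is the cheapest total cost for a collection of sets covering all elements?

S2, S6 cover every element at cost 9 + 5 = 14.
Any cover uses at least 2 sets; among all covering selections none totals below 14.

14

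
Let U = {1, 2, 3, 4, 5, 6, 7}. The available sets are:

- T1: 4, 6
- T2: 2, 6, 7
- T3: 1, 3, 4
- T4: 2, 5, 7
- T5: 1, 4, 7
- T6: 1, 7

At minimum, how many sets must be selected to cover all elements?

3

T1, T3, T4 together cover {1, 2, 3, 4, 5, 6, 7} — every element.
No 2 of the 6 sets cover everything (all 15 pairs fall short), so 3 is minimum.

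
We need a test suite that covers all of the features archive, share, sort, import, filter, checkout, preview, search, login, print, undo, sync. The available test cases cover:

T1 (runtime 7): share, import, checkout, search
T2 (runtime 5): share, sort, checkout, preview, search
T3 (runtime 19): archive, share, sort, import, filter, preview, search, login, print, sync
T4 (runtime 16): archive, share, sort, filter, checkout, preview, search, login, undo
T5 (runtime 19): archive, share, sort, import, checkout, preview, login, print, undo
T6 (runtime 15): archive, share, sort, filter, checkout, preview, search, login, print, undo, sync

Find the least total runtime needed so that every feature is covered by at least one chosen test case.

T1, T6 cover every feature at runtime 7 + 15 = 22.
Any cover uses at least 2 test cases; among all covering selections none totals below 22.
Greedy by coverage-per-runtime would pick T2, T6, T1 for 27 — worse than the optimum 22.

22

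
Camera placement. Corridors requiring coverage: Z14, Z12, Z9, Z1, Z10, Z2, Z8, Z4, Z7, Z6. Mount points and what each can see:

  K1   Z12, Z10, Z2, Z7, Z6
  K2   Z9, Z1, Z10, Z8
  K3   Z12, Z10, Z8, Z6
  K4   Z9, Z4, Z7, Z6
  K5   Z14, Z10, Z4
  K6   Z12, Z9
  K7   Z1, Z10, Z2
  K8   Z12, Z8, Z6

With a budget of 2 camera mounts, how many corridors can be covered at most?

8

Choosing K1, K2 covers {Z12, Z9, Z1, Z10, Z2, Z8, Z7, Z6} — 8 corridors.
No choice of 2 camera mounts does better; here Z14, Z4 are left uncovered.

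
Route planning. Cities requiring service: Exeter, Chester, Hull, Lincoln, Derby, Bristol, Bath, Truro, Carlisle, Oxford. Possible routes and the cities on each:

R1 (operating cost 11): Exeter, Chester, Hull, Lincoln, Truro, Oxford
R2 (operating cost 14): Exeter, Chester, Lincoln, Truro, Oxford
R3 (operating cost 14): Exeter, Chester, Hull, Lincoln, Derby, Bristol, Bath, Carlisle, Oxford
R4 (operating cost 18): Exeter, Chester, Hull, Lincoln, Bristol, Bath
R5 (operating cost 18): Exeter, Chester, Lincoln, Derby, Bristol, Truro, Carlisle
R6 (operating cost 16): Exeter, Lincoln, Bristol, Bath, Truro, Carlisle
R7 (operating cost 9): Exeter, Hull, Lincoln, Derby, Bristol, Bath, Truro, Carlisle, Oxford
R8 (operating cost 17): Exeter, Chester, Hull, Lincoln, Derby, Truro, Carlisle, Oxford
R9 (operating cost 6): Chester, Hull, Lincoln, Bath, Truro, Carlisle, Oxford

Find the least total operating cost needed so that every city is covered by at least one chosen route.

15

R7, R9 cover every city at operating cost 9 + 6 = 15.
Any cover uses at least 2 routes; among all covering selections none totals below 15.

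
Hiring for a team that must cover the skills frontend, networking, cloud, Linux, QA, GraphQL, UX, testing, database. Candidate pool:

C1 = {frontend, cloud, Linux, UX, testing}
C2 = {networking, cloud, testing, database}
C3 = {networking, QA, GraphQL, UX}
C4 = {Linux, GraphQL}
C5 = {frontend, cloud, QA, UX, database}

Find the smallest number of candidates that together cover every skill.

C1, C2, C3 together cover {frontend, networking, cloud, Linux, QA, GraphQL, UX, testing, database} — every skill.
No 2 of the 5 candidates cover everything (all 10 pairs fall short), so 3 is minimum.

3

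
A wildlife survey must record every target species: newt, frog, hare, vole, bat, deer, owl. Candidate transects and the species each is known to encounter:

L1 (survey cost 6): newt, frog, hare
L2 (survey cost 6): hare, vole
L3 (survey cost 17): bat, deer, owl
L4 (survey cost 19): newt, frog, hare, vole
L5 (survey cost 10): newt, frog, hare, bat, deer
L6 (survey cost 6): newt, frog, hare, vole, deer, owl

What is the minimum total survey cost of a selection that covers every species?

L5, L6 cover every species at survey cost 10 + 6 = 16.
Any cover uses at least 2 transects; among all covering selections none totals below 16.

16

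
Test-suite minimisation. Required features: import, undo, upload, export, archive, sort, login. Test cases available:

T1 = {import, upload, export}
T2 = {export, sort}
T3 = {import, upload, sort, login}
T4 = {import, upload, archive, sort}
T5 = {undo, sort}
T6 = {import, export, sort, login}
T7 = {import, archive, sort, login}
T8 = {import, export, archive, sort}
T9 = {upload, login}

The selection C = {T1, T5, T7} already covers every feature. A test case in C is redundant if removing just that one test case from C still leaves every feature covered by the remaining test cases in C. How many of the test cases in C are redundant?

Drop T1: upload, export uncovered — not redundant.
Drop T5: undo uncovered — not redundant.
Drop T7: archive, login uncovered — not redundant.
None of the test cases in C is redundant.

0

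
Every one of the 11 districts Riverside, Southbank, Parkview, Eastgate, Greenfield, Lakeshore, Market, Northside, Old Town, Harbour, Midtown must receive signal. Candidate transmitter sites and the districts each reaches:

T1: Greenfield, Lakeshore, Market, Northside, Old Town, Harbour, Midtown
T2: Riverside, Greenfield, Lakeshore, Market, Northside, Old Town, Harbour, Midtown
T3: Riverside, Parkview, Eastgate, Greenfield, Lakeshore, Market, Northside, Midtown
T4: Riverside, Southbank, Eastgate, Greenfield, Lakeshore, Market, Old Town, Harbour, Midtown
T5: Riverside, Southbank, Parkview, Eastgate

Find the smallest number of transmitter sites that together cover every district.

2

T1, T5 together cover {Riverside, Southbank, Parkview, Eastgate, Greenfield, Lakeshore, Market, Northside, Old Town, Harbour, Midtown} — every district.
No single transmitter site contains all 11 districts, so 2 is optimal.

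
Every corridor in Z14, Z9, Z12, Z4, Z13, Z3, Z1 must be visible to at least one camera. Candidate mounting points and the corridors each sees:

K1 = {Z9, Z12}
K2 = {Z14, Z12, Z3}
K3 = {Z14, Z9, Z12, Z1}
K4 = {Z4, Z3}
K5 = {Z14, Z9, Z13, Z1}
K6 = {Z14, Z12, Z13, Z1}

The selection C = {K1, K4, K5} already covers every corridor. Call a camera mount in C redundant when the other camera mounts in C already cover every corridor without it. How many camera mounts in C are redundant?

Drop K1: Z12 uncovered — not redundant.
Drop K4: Z4, Z3 uncovered — not redundant.
Drop K5: Z14, Z13, Z1 uncovered — not redundant.
None of the camera mounts in C is redundant.

0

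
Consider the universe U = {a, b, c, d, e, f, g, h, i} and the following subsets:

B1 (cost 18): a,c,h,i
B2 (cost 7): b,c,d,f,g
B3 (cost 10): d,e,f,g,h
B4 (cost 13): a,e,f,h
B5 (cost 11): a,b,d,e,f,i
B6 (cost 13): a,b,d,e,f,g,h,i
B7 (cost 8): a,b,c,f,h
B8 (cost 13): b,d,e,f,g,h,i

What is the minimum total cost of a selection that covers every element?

B2, B6 cover every element at cost 7 + 13 = 20.
Any cover uses at least 2 sets; among all covering selections none totals below 20.

20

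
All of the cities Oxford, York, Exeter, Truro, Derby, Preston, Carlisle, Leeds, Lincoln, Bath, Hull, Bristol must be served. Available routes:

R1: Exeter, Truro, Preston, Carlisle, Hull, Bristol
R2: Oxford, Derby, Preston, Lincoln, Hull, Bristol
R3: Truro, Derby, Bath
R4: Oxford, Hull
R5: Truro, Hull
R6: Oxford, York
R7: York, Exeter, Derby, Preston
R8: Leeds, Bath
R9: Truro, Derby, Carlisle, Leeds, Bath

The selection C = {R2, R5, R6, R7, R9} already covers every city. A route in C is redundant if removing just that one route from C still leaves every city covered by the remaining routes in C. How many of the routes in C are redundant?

2

Drop R2: Lincoln, Bristol uncovered — not redundant.
Drop R5: the rest still cover every city — redundant.
Drop R6: the rest still cover every city — redundant.
Drop R7: Exeter uncovered — not redundant.
Drop R9: Carlisle, Leeds, Bath uncovered — not redundant.
2 redundant: R5, R6.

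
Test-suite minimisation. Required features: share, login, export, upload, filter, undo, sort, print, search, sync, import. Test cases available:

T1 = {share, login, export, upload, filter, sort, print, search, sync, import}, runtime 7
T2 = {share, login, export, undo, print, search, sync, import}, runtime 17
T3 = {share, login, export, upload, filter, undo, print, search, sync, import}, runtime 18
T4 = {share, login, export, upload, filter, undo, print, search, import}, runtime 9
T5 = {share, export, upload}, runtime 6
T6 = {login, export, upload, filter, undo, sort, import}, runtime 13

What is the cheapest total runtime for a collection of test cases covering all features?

16

T1, T4 cover every feature at runtime 7 + 9 = 16.
Any cover uses at least 2 test cases; among all covering selections none totals below 16.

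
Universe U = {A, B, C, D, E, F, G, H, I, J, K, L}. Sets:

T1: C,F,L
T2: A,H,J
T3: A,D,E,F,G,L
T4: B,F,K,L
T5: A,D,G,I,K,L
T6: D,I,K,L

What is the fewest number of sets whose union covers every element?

5

T1, T2, T3, T4, T5 together cover {A, B, C, D, E, F, G, H, I, J, K, L} — every element.
No 4 of the 6 sets cover everything (all 15 size-4 selections fall short), so 5 is minimum.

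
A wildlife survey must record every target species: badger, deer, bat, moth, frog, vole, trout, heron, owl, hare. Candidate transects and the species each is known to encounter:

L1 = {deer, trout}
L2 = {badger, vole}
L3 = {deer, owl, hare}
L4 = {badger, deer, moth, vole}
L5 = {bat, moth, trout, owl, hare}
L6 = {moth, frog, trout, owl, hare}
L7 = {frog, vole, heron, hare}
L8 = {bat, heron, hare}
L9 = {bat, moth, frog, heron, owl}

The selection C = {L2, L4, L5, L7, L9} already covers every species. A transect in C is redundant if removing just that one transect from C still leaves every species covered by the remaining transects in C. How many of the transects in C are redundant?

3

Drop L2: the rest still cover every species — redundant.
Drop L4: deer uncovered — not redundant.
Drop L5: trout uncovered — not redundant.
Drop L7: the rest still cover every species — redundant.
Drop L9: the rest still cover every species — redundant.
3 redundant: L2, L7, L9.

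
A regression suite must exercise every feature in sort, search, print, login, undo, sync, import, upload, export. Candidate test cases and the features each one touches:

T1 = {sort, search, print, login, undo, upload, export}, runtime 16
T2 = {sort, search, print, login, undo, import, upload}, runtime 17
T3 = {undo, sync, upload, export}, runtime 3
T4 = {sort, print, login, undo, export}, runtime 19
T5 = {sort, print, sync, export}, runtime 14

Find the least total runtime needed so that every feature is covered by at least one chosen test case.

20

T2, T3 cover every feature at runtime 17 + 3 = 20.
Any cover uses at least 2 test cases; among all covering selections none totals below 20.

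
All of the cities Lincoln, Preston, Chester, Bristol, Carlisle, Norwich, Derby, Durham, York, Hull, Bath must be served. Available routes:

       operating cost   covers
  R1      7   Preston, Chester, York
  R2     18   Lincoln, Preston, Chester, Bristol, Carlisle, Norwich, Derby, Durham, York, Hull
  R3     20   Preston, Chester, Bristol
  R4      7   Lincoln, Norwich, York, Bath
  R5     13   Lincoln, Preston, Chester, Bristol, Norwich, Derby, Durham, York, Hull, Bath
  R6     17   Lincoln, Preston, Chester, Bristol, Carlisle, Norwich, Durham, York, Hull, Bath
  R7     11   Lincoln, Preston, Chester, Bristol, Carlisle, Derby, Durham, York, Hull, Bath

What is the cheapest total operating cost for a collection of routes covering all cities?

R4, R7 cover every city at operating cost 7 + 11 = 18.
Any cover uses at least 2 routes; among all covering selections none totals below 18.

18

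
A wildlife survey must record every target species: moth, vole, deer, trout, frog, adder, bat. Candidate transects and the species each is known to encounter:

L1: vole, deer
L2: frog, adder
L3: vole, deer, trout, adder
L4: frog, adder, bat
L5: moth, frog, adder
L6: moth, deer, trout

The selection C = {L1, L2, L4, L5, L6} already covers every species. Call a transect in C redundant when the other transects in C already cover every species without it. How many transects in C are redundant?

2

Drop L1: vole uncovered — not redundant.
Drop L2: the rest still cover every species — redundant.
Drop L4: bat uncovered — not redundant.
Drop L5: the rest still cover every species — redundant.
Drop L6: trout uncovered — not redundant.
2 redundant: L2, L5.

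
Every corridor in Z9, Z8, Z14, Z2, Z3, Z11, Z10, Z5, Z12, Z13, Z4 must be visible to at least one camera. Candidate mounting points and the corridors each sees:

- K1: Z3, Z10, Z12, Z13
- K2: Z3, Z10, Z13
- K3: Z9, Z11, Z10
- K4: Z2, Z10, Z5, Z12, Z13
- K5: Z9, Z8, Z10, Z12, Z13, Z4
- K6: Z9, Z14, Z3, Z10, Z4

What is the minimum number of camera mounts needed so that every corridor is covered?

4

K3, K4, K5, K6 together cover {Z9, Z8, Z14, Z2, Z3, Z11, Z10, Z5, Z12, Z13, Z4} — every corridor.
No 3 of the 6 camera mounts cover everything (all 20 triples fall short), so 4 is minimum.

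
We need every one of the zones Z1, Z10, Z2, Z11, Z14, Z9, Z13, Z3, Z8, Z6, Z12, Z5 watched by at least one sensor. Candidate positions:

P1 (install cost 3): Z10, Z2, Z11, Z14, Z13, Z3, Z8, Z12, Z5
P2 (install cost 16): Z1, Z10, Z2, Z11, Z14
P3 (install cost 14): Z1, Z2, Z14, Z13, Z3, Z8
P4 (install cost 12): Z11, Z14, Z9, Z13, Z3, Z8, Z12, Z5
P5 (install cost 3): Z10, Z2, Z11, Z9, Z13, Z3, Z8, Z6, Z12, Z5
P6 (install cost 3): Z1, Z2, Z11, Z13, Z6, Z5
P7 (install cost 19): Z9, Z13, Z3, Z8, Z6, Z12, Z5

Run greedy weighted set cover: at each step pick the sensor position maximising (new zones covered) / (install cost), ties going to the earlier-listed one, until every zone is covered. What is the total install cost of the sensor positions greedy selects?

9

Pick 1: P5 adds 10 new (Z10, Z2, Z11, Z9, Z13, Z3, Z8, Z6, Z12, Z5) at install cost 3 (ratio 10/3).
Pick 2: P1 adds 1 new (Z14) at install cost 3 (ratio 1/3).
Pick 3: P6 adds 1 new (Z1) at install cost 3 (ratio 1/3).
Greedy total install cost: 3 + 3 + 3 = 9.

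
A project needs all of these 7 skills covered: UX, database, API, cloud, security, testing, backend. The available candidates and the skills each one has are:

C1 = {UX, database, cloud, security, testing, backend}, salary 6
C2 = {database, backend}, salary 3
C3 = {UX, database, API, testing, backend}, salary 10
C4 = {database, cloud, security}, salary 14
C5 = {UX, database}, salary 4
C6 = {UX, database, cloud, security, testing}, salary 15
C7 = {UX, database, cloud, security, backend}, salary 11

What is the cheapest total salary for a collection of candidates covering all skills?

C1, C3 cover every skill at salary 6 + 10 = 16.
Any cover uses at least 2 candidates; among all covering selections none totals below 16.

16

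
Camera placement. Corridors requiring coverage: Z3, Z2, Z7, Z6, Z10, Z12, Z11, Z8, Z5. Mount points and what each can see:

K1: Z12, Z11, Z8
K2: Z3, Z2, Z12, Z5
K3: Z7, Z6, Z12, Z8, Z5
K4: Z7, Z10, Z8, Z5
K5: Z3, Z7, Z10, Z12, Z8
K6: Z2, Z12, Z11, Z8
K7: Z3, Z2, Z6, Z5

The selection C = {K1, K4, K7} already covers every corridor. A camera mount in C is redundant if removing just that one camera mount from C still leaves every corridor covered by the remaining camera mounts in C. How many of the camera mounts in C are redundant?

Drop K1: Z12, Z11 uncovered — not redundant.
Drop K4: Z7, Z10 uncovered — not redundant.
Drop K7: Z3, Z2, Z6 uncovered — not redundant.
None of the camera mounts in C is redundant.

0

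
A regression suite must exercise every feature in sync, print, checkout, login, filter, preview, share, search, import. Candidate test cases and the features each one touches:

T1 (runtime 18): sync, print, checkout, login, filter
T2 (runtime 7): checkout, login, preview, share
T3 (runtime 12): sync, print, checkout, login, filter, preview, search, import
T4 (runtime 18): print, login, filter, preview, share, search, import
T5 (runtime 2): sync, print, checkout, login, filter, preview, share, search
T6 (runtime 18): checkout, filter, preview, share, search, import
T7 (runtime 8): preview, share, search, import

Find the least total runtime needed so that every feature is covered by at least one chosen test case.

T5, T7 cover every feature at runtime 2 + 8 = 10.
Any cover uses at least 2 test cases; among all covering selections none totals below 10.

10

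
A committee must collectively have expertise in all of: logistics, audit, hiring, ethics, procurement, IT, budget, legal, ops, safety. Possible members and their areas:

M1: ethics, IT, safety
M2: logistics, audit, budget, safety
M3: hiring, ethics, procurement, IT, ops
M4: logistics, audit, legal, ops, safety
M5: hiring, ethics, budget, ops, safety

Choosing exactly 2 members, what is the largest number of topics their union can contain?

Choosing M2, M3 covers {logistics, audit, hiring, ethics, procurement, IT, budget, ops, safety} — 9 topics.
No choice of 2 members does better; here legal is left uncovered.

9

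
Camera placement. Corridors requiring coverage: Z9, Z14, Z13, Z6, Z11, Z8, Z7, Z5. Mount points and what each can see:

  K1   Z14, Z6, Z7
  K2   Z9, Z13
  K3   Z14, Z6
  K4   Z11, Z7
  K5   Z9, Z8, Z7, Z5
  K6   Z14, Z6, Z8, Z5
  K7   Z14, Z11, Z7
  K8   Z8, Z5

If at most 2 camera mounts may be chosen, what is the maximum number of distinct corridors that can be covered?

6

Choosing K1, K5 covers {Z9, Z14, Z6, Z8, Z7, Z5} — 6 corridors.
No choice of 2 camera mounts does better; here Z13, Z11 are left uncovered.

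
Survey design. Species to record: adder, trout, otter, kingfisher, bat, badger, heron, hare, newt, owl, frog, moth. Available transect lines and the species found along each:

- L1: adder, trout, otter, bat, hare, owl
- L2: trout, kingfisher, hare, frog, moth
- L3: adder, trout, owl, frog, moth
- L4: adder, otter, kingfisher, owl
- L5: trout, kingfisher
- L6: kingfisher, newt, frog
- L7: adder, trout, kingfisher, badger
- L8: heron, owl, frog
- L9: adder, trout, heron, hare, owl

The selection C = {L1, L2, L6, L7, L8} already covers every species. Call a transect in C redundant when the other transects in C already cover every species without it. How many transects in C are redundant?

0

Drop L1: otter, bat uncovered — not redundant.
Drop L2: moth uncovered — not redundant.
Drop L6: newt uncovered — not redundant.
Drop L7: badger uncovered — not redundant.
Drop L8: heron uncovered — not redundant.
None of the transects in C is redundant.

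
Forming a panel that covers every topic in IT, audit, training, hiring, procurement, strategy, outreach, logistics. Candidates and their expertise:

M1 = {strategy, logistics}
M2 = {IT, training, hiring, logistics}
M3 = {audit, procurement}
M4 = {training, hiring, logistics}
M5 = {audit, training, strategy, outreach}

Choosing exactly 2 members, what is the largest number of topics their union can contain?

7

Choosing M2, M5 covers {IT, audit, training, hiring, strategy, outreach, logistics} — 7 topics.
No choice of 2 members does better; here procurement is left uncovered.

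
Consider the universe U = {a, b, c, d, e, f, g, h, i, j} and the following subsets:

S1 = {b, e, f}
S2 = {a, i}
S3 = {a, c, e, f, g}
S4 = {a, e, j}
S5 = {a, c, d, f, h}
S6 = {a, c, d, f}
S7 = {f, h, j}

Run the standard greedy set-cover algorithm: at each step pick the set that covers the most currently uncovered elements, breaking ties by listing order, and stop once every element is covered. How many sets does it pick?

Pick 1: S3 covers 5 new elements (a, c, e, f, g).
Pick 2: S5 covers 2 new elements (d, h).
Pick 3: S1 covers 1 new elements (b).
Pick 4: S2 covers 1 new elements (i).
Pick 5: S4 covers 1 new elements (j).
Greedy uses 5 sets.

5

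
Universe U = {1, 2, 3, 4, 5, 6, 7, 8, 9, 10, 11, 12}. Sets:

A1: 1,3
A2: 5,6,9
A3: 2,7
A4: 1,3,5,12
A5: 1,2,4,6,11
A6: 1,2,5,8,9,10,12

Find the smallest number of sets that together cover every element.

A1, A3, A5, A6 together cover {1, 2, 3, 4, 5, 6, 7, 8, 9, 10, 11, 12} — every element.
No 3 of the 6 sets cover everything (all 20 triples fall short), so 4 is minimum.

4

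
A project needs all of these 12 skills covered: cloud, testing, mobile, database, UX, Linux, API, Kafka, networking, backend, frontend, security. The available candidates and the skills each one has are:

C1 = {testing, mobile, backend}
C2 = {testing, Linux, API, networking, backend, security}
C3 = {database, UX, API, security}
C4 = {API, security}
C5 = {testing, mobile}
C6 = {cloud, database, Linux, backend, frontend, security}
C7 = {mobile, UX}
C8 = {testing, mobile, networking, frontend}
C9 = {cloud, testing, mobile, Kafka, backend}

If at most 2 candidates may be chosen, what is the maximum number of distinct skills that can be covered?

Choosing C2, C6 covers {cloud, testing, database, Linux, API, networking, backend, frontend, security} — 9 skills.
No choice of 2 candidates does better; here mobile, UX, Kafka are left uncovered.

9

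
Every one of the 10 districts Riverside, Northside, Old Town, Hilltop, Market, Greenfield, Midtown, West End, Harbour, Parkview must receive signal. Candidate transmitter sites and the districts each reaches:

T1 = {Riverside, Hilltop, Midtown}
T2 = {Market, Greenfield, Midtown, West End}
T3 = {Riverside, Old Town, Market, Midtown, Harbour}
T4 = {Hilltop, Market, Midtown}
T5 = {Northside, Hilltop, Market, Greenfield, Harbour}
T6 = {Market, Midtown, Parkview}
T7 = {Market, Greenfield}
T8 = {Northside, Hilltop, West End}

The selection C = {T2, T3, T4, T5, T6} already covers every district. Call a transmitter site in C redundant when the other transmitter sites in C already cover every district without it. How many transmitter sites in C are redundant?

1

Drop T2: West End uncovered — not redundant.
Drop T3: Riverside, Old Town uncovered — not redundant.
Drop T4: the rest still cover every district — redundant.
Drop T5: Northside uncovered — not redundant.
Drop T6: Parkview uncovered — not redundant.
1 redundant: T4.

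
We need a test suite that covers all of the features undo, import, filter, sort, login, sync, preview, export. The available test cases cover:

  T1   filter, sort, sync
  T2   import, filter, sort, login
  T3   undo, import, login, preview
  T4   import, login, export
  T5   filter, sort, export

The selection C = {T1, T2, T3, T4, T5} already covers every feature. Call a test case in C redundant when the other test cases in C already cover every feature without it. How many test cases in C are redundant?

3

Drop T1: sync uncovered — not redundant.
Drop T2: the rest still cover every feature — redundant.
Drop T3: undo, preview uncovered — not redundant.
Drop T4: the rest still cover every feature — redundant.
Drop T5: the rest still cover every feature — redundant.
3 redundant: T2, T4, T5.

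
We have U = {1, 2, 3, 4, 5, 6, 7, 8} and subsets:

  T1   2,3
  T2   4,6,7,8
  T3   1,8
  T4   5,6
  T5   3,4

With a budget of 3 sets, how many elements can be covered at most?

7

Choosing T1, T2, T3 covers {1, 2, 3, 4, 6, 7, 8} — 7 elements.
No choice of 3 sets does better; here 5 is left uncovered.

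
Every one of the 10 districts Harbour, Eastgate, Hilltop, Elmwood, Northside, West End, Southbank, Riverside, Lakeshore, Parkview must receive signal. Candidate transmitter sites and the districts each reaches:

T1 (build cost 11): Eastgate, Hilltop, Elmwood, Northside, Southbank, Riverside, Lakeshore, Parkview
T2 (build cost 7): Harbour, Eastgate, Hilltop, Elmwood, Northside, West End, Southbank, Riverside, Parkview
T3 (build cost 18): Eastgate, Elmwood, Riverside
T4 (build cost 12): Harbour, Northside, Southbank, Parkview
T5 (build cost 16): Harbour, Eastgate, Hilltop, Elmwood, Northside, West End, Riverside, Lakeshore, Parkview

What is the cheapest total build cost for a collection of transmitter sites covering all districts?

T1, T2 cover every district at build cost 11 + 7 = 18.
Any cover uses at least 2 transmitter sites; among all covering selections none totals below 18.

18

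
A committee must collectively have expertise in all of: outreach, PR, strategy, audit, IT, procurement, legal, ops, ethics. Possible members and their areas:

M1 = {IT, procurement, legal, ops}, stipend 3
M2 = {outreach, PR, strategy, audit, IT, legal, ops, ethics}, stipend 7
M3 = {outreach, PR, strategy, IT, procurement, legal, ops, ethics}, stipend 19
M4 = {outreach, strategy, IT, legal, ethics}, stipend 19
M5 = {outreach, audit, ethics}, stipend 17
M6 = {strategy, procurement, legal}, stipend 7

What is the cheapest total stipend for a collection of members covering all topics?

10

M1, M2 cover every topic at stipend 3 + 7 = 10.
Any cover uses at least 2 members; among all covering selections none totals below 10.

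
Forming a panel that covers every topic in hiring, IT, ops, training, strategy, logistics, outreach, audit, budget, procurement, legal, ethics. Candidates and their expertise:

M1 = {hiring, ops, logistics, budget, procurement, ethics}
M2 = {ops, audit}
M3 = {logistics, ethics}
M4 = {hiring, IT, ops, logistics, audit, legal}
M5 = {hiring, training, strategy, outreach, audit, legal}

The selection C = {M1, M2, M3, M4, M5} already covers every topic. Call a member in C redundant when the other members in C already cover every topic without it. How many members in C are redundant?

Drop M1: budget, procurement uncovered — not redundant.
Drop M2: the rest still cover every topic — redundant.
Drop M3: the rest still cover every topic — redundant.
Drop M4: IT uncovered — not redundant.
Drop M5: training, strategy, outreach uncovered — not redundant.
2 redundant: M2, M3.

2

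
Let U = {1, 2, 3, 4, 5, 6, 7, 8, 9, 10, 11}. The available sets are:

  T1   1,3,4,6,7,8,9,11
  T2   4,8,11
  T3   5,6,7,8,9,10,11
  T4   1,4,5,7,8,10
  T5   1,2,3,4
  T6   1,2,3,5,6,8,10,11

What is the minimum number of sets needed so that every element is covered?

T1, T6 together cover {1, 2, 3, 4, 5, 6, 7, 8, 9, 10, 11} — every element.
No single set contains all 11 elements, so 2 is optimal.

2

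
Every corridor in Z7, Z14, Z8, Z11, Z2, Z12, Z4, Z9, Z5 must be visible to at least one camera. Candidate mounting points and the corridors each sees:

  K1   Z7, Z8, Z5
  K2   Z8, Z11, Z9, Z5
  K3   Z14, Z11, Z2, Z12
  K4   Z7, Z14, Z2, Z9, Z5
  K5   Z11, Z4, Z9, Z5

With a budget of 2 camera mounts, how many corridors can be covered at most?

Choosing K1, K3 covers {Z7, Z14, Z8, Z11, Z2, Z12, Z5} — 7 corridors.
No choice of 2 camera mounts does better; here Z4, Z9 are left uncovered.

7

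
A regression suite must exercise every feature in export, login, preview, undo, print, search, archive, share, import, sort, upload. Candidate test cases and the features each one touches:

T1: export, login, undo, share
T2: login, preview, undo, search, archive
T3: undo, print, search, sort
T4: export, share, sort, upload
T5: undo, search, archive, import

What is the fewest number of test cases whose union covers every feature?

4

T2, T3, T4, T5 together cover {export, login, preview, undo, print, search, archive, share, import, sort, upload} — every feature.
No 3 of the 5 test cases cover everything (all 10 triples fall short), so 4 is minimum.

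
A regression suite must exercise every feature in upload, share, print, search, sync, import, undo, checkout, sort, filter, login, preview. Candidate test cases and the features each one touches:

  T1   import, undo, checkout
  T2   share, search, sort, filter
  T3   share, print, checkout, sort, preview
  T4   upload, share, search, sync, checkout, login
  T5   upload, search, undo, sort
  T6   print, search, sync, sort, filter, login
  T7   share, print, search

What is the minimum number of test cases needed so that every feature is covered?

T1, T2, T3, T4 together cover {upload, share, print, search, sync, import, undo, checkout, sort, filter, login, preview} — every feature.
No 3 of the 7 test cases cover everything (all 35 triples fall short), so 4 is minimum.

4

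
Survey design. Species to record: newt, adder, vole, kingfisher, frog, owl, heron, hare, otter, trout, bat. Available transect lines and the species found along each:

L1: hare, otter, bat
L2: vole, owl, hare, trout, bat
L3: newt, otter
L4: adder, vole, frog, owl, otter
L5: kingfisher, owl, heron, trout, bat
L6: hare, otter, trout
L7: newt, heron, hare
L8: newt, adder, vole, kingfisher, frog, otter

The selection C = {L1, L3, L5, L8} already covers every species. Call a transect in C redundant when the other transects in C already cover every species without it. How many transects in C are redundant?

1

Drop L1: hare uncovered — not redundant.
Drop L3: the rest still cover every species — redundant.
Drop L5: owl, heron, trout uncovered — not redundant.
Drop L8: adder, vole, frog uncovered — not redundant.
1 redundant: L3.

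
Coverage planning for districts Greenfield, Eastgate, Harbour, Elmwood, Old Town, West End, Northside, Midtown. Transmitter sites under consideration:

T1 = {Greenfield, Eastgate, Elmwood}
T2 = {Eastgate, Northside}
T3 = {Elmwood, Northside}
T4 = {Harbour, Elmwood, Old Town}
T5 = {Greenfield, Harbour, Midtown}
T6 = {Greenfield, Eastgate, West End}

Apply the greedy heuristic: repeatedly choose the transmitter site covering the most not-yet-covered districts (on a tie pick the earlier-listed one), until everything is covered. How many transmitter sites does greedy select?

Pick 1: T1 covers 3 new districts (Greenfield, Eastgate, Elmwood).
Pick 2: T4 covers 2 new districts (Harbour, Old Town).
Pick 3: T2 covers 1 new districts (Northside).
Pick 4: T5 covers 1 new districts (Midtown).
Pick 5: T6 covers 1 new districts (West End).
Greedy uses 5 transmitter sites. (The true minimum is 4.)

5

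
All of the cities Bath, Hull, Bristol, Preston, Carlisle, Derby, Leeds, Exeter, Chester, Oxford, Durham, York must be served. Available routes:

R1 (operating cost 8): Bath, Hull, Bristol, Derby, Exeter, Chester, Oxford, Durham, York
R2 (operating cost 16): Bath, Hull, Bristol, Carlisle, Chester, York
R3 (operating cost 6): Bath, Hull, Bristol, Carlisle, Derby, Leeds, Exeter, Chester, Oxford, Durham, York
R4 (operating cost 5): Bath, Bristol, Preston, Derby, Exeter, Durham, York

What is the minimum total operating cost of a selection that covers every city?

11

R3, R4 cover every city at operating cost 6 + 5 = 11.
Any cover uses at least 2 routes; among all covering selections none totals below 11.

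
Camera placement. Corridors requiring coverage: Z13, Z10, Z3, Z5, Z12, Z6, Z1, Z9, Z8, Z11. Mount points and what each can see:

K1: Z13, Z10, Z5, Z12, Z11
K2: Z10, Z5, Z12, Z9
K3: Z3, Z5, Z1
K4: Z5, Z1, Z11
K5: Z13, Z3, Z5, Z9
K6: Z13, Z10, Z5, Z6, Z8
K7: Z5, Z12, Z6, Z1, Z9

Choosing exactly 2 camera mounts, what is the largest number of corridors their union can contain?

8

Choosing K1, K7 covers {Z13, Z10, Z5, Z12, Z6, Z1, Z9, Z11} — 8 corridors.
No choice of 2 camera mounts does better; here Z3, Z8 are left uncovered.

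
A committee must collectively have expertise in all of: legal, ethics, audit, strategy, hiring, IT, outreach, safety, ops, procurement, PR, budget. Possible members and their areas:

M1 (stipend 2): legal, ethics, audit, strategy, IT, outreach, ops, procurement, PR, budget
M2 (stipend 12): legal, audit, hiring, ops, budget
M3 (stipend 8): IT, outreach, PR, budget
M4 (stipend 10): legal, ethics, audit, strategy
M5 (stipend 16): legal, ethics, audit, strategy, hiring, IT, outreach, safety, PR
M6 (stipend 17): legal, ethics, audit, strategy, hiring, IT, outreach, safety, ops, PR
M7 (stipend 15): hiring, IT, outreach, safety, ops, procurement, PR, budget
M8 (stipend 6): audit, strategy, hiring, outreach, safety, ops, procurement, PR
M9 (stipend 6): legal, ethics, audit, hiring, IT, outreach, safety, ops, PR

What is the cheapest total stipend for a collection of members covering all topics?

M1, M8 cover every topic at stipend 2 + 6 = 8.
Any cover uses at least 2 members; among all covering selections none totals below 8.

8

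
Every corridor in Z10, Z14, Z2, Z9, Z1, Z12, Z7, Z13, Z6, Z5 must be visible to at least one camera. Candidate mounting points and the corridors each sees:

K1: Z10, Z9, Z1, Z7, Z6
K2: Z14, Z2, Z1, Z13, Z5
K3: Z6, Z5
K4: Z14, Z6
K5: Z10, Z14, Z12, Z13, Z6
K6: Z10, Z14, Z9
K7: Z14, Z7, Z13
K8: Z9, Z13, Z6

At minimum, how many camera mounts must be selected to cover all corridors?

K1, K2, K5 together cover {Z10, Z14, Z2, Z9, Z1, Z12, Z7, Z13, Z6, Z5} — every corridor.
No 2 of the 8 camera mounts cover everything (all 28 pairs fall short), so 3 is minimum.

3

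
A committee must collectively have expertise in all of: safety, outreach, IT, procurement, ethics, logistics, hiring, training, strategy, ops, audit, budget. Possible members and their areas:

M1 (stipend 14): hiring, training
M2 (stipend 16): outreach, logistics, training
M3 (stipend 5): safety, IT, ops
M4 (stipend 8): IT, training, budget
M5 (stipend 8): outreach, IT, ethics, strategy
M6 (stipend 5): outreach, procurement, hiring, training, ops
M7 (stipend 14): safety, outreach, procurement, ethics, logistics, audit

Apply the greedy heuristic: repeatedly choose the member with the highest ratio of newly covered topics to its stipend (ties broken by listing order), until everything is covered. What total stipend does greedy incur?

40

Pick 1: M6 adds 5 new (outreach, procurement, hiring, training, ops) at stipend 5 (ratio 5/5).
Pick 2: M3 adds 2 new (safety, IT) at stipend 5 (ratio 2/5).
Pick 3: M5 adds 2 new (ethics, strategy) at stipend 8 (ratio 2/8).
Pick 4: M7 adds 2 new (logistics, audit) at stipend 14 (ratio 2/14).
Pick 5: M4 adds 1 new (budget) at stipend 8 (ratio 1/8).
Greedy total stipend: 5 + 5 + 8 + 14 + 8 = 40. (The true optimum is 35, so greedy overshoots here.)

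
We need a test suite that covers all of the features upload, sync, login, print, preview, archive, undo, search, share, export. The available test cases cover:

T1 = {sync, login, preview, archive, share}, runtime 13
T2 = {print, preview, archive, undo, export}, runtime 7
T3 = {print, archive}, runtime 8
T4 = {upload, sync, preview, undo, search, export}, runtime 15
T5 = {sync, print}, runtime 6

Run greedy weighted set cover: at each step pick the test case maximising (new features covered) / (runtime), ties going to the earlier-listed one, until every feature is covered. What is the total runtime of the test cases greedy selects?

Pick 1: T2 adds 5 new (print, preview, archive, undo, export) at runtime 7 (ratio 5/7).
Pick 2: T1 adds 3 new (sync, login, share) at runtime 13 (ratio 3/13).
Pick 3: T4 adds 2 new (upload, search) at runtime 15 (ratio 2/15).
Greedy total runtime: 7 + 13 + 15 = 35. (The true optimum is 34, so greedy overshoots here.)

35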